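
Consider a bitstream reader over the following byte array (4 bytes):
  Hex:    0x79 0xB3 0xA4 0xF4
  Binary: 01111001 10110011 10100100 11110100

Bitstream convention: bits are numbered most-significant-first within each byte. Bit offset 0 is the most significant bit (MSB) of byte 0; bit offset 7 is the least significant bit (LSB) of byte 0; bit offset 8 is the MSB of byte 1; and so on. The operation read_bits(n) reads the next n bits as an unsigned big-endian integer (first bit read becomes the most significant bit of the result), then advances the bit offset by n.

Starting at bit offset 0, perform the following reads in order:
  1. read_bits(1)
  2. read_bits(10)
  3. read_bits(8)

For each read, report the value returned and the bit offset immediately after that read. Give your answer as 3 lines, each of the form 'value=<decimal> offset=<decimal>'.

Read 1: bits[0:1] width=1 -> value=0 (bin 0); offset now 1 = byte 0 bit 1; 31 bits remain
Read 2: bits[1:11] width=10 -> value=973 (bin 1111001101); offset now 11 = byte 1 bit 3; 21 bits remain
Read 3: bits[11:19] width=8 -> value=157 (bin 10011101); offset now 19 = byte 2 bit 3; 13 bits remain

Answer: value=0 offset=1
value=973 offset=11
value=157 offset=19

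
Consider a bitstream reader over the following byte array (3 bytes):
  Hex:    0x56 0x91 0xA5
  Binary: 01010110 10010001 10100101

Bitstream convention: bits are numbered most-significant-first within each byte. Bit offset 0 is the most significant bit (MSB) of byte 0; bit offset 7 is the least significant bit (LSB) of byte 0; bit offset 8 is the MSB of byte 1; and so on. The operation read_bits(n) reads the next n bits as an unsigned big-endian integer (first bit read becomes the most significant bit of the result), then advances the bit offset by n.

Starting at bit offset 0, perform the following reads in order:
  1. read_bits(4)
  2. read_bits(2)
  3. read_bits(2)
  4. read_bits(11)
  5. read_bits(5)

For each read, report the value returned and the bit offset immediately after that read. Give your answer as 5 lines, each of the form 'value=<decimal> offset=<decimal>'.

Answer: value=5 offset=4
value=1 offset=6
value=2 offset=8
value=1165 offset=19
value=5 offset=24

Derivation:
Read 1: bits[0:4] width=4 -> value=5 (bin 0101); offset now 4 = byte 0 bit 4; 20 bits remain
Read 2: bits[4:6] width=2 -> value=1 (bin 01); offset now 6 = byte 0 bit 6; 18 bits remain
Read 3: bits[6:8] width=2 -> value=2 (bin 10); offset now 8 = byte 1 bit 0; 16 bits remain
Read 4: bits[8:19] width=11 -> value=1165 (bin 10010001101); offset now 19 = byte 2 bit 3; 5 bits remain
Read 5: bits[19:24] width=5 -> value=5 (bin 00101); offset now 24 = byte 3 bit 0; 0 bits remain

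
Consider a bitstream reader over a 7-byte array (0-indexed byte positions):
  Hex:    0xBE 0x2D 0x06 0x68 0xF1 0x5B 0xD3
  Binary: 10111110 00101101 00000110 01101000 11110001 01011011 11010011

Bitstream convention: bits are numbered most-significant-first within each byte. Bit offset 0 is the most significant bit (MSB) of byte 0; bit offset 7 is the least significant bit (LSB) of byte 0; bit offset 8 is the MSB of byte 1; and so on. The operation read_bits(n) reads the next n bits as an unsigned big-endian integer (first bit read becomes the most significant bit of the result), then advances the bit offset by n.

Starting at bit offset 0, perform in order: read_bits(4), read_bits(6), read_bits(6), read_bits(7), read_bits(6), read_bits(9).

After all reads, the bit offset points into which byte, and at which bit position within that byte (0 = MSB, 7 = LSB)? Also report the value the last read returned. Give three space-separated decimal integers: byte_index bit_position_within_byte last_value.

Read 1: bits[0:4] width=4 -> value=11 (bin 1011); offset now 4 = byte 0 bit 4; 52 bits remain
Read 2: bits[4:10] width=6 -> value=56 (bin 111000); offset now 10 = byte 1 bit 2; 46 bits remain
Read 3: bits[10:16] width=6 -> value=45 (bin 101101); offset now 16 = byte 2 bit 0; 40 bits remain
Read 4: bits[16:23] width=7 -> value=3 (bin 0000011); offset now 23 = byte 2 bit 7; 33 bits remain
Read 5: bits[23:29] width=6 -> value=13 (bin 001101); offset now 29 = byte 3 bit 5; 27 bits remain
Read 6: bits[29:38] width=9 -> value=60 (bin 000111100); offset now 38 = byte 4 bit 6; 18 bits remain

Answer: 4 6 60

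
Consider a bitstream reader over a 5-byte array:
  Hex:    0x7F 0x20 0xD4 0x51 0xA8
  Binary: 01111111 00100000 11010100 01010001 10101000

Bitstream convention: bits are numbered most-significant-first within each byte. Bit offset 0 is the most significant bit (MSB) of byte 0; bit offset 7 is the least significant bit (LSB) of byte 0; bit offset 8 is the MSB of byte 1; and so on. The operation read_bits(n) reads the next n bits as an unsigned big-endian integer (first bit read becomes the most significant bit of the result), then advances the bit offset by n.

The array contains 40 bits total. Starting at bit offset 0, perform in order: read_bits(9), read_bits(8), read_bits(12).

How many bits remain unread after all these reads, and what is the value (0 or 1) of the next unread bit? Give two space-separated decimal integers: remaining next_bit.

Read 1: bits[0:9] width=9 -> value=254 (bin 011111110); offset now 9 = byte 1 bit 1; 31 bits remain
Read 2: bits[9:17] width=8 -> value=65 (bin 01000001); offset now 17 = byte 2 bit 1; 23 bits remain
Read 3: bits[17:29] width=12 -> value=2698 (bin 101010001010); offset now 29 = byte 3 bit 5; 11 bits remain

Answer: 11 0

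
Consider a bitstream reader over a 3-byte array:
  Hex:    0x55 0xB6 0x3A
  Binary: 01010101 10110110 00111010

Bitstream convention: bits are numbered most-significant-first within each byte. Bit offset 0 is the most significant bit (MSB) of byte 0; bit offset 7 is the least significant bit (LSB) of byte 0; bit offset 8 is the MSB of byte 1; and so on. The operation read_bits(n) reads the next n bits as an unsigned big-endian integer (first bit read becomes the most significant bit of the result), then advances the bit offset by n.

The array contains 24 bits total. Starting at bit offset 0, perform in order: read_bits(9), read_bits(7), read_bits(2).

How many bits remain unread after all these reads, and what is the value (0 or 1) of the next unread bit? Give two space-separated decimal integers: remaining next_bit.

Answer: 6 1

Derivation:
Read 1: bits[0:9] width=9 -> value=171 (bin 010101011); offset now 9 = byte 1 bit 1; 15 bits remain
Read 2: bits[9:16] width=7 -> value=54 (bin 0110110); offset now 16 = byte 2 bit 0; 8 bits remain
Read 3: bits[16:18] width=2 -> value=0 (bin 00); offset now 18 = byte 2 bit 2; 6 bits remain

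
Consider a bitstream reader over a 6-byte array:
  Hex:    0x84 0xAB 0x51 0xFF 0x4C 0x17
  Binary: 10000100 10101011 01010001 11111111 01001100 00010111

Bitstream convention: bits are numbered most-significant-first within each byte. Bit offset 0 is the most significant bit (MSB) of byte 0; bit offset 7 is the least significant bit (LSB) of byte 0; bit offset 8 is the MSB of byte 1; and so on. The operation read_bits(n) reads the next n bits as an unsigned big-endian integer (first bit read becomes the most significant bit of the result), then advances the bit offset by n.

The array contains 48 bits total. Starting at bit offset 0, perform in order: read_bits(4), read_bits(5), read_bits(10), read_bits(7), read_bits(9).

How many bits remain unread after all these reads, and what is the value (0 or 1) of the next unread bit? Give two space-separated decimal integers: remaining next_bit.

Answer: 13 0

Derivation:
Read 1: bits[0:4] width=4 -> value=8 (bin 1000); offset now 4 = byte 0 bit 4; 44 bits remain
Read 2: bits[4:9] width=5 -> value=9 (bin 01001); offset now 9 = byte 1 bit 1; 39 bits remain
Read 3: bits[9:19] width=10 -> value=346 (bin 0101011010); offset now 19 = byte 2 bit 3; 29 bits remain
Read 4: bits[19:26] width=7 -> value=71 (bin 1000111); offset now 26 = byte 3 bit 2; 22 bits remain
Read 5: bits[26:35] width=9 -> value=506 (bin 111111010); offset now 35 = byte 4 bit 3; 13 bits remain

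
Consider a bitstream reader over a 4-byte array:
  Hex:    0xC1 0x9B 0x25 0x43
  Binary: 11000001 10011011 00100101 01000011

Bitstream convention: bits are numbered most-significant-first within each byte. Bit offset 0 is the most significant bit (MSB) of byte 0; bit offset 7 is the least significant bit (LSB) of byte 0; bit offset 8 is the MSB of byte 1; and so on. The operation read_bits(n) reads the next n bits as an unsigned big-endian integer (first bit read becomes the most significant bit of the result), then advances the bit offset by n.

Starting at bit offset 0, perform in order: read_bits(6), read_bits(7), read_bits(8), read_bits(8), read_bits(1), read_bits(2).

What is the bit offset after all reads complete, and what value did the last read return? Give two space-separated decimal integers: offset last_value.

Answer: 32 3

Derivation:
Read 1: bits[0:6] width=6 -> value=48 (bin 110000); offset now 6 = byte 0 bit 6; 26 bits remain
Read 2: bits[6:13] width=7 -> value=51 (bin 0110011); offset now 13 = byte 1 bit 5; 19 bits remain
Read 3: bits[13:21] width=8 -> value=100 (bin 01100100); offset now 21 = byte 2 bit 5; 11 bits remain
Read 4: bits[21:29] width=8 -> value=168 (bin 10101000); offset now 29 = byte 3 bit 5; 3 bits remain
Read 5: bits[29:30] width=1 -> value=0 (bin 0); offset now 30 = byte 3 bit 6; 2 bits remain
Read 6: bits[30:32] width=2 -> value=3 (bin 11); offset now 32 = byte 4 bit 0; 0 bits remain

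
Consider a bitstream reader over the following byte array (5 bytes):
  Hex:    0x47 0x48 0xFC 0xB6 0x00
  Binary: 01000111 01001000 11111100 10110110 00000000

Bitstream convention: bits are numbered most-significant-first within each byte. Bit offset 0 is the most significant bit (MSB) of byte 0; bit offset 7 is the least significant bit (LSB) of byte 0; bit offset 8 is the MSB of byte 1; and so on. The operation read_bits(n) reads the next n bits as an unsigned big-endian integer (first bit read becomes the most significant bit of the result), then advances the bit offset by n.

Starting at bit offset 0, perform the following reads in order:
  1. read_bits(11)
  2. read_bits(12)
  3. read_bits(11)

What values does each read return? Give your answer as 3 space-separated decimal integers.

Read 1: bits[0:11] width=11 -> value=570 (bin 01000111010); offset now 11 = byte 1 bit 3; 29 bits remain
Read 2: bits[11:23] width=12 -> value=1150 (bin 010001111110); offset now 23 = byte 2 bit 7; 17 bits remain
Read 3: bits[23:34] width=11 -> value=728 (bin 01011011000); offset now 34 = byte 4 bit 2; 6 bits remain

Answer: 570 1150 728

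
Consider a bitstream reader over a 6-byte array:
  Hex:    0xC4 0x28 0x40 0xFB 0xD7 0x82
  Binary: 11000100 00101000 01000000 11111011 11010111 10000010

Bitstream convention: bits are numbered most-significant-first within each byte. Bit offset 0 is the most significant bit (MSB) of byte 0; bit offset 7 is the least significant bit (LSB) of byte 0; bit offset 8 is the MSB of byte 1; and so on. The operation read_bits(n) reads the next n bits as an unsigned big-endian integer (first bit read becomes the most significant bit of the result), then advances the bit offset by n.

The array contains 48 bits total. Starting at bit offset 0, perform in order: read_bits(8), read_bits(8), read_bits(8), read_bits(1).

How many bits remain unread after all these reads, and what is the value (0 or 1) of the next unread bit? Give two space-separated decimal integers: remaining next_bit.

Read 1: bits[0:8] width=8 -> value=196 (bin 11000100); offset now 8 = byte 1 bit 0; 40 bits remain
Read 2: bits[8:16] width=8 -> value=40 (bin 00101000); offset now 16 = byte 2 bit 0; 32 bits remain
Read 3: bits[16:24] width=8 -> value=64 (bin 01000000); offset now 24 = byte 3 bit 0; 24 bits remain
Read 4: bits[24:25] width=1 -> value=1 (bin 1); offset now 25 = byte 3 bit 1; 23 bits remain

Answer: 23 1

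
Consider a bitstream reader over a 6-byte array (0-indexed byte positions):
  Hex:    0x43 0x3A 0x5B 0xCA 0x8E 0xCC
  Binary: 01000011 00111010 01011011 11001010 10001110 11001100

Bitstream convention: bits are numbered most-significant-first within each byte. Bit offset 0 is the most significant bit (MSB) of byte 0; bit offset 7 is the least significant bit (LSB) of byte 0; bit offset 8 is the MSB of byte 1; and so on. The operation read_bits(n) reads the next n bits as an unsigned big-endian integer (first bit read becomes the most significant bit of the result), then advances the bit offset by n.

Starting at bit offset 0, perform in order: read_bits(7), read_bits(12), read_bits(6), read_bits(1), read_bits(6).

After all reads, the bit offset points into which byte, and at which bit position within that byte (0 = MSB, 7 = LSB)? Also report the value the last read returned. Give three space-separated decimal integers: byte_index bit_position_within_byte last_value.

Read 1: bits[0:7] width=7 -> value=33 (bin 0100001); offset now 7 = byte 0 bit 7; 41 bits remain
Read 2: bits[7:19] width=12 -> value=2514 (bin 100111010010); offset now 19 = byte 2 bit 3; 29 bits remain
Read 3: bits[19:25] width=6 -> value=55 (bin 110111); offset now 25 = byte 3 bit 1; 23 bits remain
Read 4: bits[25:26] width=1 -> value=1 (bin 1); offset now 26 = byte 3 bit 2; 22 bits remain
Read 5: bits[26:32] width=6 -> value=10 (bin 001010); offset now 32 = byte 4 bit 0; 16 bits remain

Answer: 4 0 10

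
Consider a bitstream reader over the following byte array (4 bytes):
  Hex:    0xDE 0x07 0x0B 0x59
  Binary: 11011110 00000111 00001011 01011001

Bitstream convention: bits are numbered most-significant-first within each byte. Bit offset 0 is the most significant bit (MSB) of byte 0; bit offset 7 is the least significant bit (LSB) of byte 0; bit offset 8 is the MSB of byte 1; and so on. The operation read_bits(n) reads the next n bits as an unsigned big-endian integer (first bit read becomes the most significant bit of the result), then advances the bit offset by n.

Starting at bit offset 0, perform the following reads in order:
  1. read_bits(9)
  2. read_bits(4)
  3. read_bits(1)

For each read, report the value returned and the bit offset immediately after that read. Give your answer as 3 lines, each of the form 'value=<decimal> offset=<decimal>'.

Read 1: bits[0:9] width=9 -> value=444 (bin 110111100); offset now 9 = byte 1 bit 1; 23 bits remain
Read 2: bits[9:13] width=4 -> value=0 (bin 0000); offset now 13 = byte 1 bit 5; 19 bits remain
Read 3: bits[13:14] width=1 -> value=1 (bin 1); offset now 14 = byte 1 bit 6; 18 bits remain

Answer: value=444 offset=9
value=0 offset=13
value=1 offset=14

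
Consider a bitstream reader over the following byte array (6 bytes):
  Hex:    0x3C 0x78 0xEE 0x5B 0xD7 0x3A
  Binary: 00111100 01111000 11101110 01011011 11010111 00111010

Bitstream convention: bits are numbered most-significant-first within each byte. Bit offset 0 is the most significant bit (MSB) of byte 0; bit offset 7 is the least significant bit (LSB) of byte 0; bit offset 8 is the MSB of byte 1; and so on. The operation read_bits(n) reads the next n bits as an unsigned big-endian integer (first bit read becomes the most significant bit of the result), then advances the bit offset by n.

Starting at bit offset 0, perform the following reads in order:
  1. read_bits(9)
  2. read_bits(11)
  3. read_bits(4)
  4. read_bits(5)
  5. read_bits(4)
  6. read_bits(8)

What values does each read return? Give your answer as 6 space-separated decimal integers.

Read 1: bits[0:9] width=9 -> value=120 (bin 001111000); offset now 9 = byte 1 bit 1; 39 bits remain
Read 2: bits[9:20] width=11 -> value=1934 (bin 11110001110); offset now 20 = byte 2 bit 4; 28 bits remain
Read 3: bits[20:24] width=4 -> value=14 (bin 1110); offset now 24 = byte 3 bit 0; 24 bits remain
Read 4: bits[24:29] width=5 -> value=11 (bin 01011); offset now 29 = byte 3 bit 5; 19 bits remain
Read 5: bits[29:33] width=4 -> value=7 (bin 0111); offset now 33 = byte 4 bit 1; 15 bits remain
Read 6: bits[33:41] width=8 -> value=174 (bin 10101110); offset now 41 = byte 5 bit 1; 7 bits remain

Answer: 120 1934 14 11 7 174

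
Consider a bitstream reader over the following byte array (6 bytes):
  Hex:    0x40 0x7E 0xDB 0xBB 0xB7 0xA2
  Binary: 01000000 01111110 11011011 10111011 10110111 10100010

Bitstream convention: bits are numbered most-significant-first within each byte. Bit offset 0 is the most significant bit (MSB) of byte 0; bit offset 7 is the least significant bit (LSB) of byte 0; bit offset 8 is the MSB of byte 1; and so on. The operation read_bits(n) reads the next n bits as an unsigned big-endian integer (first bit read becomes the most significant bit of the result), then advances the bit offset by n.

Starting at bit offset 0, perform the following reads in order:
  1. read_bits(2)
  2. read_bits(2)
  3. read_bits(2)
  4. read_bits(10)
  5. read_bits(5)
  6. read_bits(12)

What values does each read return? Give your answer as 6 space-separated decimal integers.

Read 1: bits[0:2] width=2 -> value=1 (bin 01); offset now 2 = byte 0 bit 2; 46 bits remain
Read 2: bits[2:4] width=2 -> value=0 (bin 00); offset now 4 = byte 0 bit 4; 44 bits remain
Read 3: bits[4:6] width=2 -> value=0 (bin 00); offset now 6 = byte 0 bit 6; 42 bits remain
Read 4: bits[6:16] width=10 -> value=126 (bin 0001111110); offset now 16 = byte 2 bit 0; 32 bits remain
Read 5: bits[16:21] width=5 -> value=27 (bin 11011); offset now 21 = byte 2 bit 5; 27 bits remain
Read 6: bits[21:33] width=12 -> value=1911 (bin 011101110111); offset now 33 = byte 4 bit 1; 15 bits remain

Answer: 1 0 0 126 27 1911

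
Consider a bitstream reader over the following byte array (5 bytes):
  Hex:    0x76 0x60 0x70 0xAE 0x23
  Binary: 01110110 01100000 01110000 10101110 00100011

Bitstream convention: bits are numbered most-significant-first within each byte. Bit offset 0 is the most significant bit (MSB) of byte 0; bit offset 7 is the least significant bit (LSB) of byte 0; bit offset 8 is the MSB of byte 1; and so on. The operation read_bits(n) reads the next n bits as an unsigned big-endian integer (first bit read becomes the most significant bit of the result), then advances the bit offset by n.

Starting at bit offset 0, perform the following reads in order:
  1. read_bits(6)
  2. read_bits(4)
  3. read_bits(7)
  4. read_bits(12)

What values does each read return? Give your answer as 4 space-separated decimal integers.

Answer: 29 9 64 3605

Derivation:
Read 1: bits[0:6] width=6 -> value=29 (bin 011101); offset now 6 = byte 0 bit 6; 34 bits remain
Read 2: bits[6:10] width=4 -> value=9 (bin 1001); offset now 10 = byte 1 bit 2; 30 bits remain
Read 3: bits[10:17] width=7 -> value=64 (bin 1000000); offset now 17 = byte 2 bit 1; 23 bits remain
Read 4: bits[17:29] width=12 -> value=3605 (bin 111000010101); offset now 29 = byte 3 bit 5; 11 bits remain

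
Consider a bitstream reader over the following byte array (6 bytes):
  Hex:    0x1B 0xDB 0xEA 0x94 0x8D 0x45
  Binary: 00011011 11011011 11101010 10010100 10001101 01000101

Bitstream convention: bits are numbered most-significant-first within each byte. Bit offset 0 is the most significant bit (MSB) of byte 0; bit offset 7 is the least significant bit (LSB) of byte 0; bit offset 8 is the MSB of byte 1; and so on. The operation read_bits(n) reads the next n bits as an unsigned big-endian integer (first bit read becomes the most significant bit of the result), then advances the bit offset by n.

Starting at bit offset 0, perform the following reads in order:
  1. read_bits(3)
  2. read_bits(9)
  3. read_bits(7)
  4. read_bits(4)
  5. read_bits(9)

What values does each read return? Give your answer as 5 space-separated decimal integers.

Read 1: bits[0:3] width=3 -> value=0 (bin 000); offset now 3 = byte 0 bit 3; 45 bits remain
Read 2: bits[3:12] width=9 -> value=445 (bin 110111101); offset now 12 = byte 1 bit 4; 36 bits remain
Read 3: bits[12:19] width=7 -> value=95 (bin 1011111); offset now 19 = byte 2 bit 3; 29 bits remain
Read 4: bits[19:23] width=4 -> value=5 (bin 0101); offset now 23 = byte 2 bit 7; 25 bits remain
Read 5: bits[23:32] width=9 -> value=148 (bin 010010100); offset now 32 = byte 4 bit 0; 16 bits remain

Answer: 0 445 95 5 148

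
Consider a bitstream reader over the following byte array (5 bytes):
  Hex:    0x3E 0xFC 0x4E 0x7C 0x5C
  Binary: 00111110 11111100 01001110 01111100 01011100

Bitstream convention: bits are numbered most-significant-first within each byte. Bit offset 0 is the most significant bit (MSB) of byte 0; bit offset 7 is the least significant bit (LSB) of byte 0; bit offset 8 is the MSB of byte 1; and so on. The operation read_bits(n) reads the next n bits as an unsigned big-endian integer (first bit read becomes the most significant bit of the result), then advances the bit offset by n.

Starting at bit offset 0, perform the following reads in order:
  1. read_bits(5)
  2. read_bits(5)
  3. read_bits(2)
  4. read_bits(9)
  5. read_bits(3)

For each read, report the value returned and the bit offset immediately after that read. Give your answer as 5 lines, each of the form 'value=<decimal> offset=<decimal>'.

Answer: value=7 offset=5
value=27 offset=10
value=3 offset=12
value=393 offset=21
value=6 offset=24

Derivation:
Read 1: bits[0:5] width=5 -> value=7 (bin 00111); offset now 5 = byte 0 bit 5; 35 bits remain
Read 2: bits[5:10] width=5 -> value=27 (bin 11011); offset now 10 = byte 1 bit 2; 30 bits remain
Read 3: bits[10:12] width=2 -> value=3 (bin 11); offset now 12 = byte 1 bit 4; 28 bits remain
Read 4: bits[12:21] width=9 -> value=393 (bin 110001001); offset now 21 = byte 2 bit 5; 19 bits remain
Read 5: bits[21:24] width=3 -> value=6 (bin 110); offset now 24 = byte 3 bit 0; 16 bits remain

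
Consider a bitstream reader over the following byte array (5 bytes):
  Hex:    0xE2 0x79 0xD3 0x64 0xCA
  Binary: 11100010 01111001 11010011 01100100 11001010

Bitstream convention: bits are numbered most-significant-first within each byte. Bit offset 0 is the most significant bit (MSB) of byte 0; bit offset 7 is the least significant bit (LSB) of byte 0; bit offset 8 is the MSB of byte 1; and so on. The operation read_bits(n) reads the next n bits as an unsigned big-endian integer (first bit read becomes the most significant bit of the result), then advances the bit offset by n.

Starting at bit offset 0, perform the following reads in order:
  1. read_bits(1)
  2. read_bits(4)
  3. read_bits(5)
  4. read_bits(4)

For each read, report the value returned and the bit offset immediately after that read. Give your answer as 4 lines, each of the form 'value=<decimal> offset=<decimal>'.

Answer: value=1 offset=1
value=12 offset=5
value=9 offset=10
value=14 offset=14

Derivation:
Read 1: bits[0:1] width=1 -> value=1 (bin 1); offset now 1 = byte 0 bit 1; 39 bits remain
Read 2: bits[1:5] width=4 -> value=12 (bin 1100); offset now 5 = byte 0 bit 5; 35 bits remain
Read 3: bits[5:10] width=5 -> value=9 (bin 01001); offset now 10 = byte 1 bit 2; 30 bits remain
Read 4: bits[10:14] width=4 -> value=14 (bin 1110); offset now 14 = byte 1 bit 6; 26 bits remain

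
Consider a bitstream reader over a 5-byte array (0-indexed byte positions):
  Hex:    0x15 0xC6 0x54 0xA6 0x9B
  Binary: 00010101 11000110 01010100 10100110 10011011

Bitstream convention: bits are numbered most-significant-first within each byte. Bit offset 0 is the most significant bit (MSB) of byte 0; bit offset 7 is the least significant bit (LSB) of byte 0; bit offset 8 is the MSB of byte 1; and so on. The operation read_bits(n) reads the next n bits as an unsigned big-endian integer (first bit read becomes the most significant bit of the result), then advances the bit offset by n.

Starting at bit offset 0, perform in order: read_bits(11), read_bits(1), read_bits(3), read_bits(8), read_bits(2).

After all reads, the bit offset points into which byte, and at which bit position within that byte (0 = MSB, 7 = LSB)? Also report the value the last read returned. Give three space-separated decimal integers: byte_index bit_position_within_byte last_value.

Answer: 3 1 1

Derivation:
Read 1: bits[0:11] width=11 -> value=174 (bin 00010101110); offset now 11 = byte 1 bit 3; 29 bits remain
Read 2: bits[11:12] width=1 -> value=0 (bin 0); offset now 12 = byte 1 bit 4; 28 bits remain
Read 3: bits[12:15] width=3 -> value=3 (bin 011); offset now 15 = byte 1 bit 7; 25 bits remain
Read 4: bits[15:23] width=8 -> value=42 (bin 00101010); offset now 23 = byte 2 bit 7; 17 bits remain
Read 5: bits[23:25] width=2 -> value=1 (bin 01); offset now 25 = byte 3 bit 1; 15 bits remain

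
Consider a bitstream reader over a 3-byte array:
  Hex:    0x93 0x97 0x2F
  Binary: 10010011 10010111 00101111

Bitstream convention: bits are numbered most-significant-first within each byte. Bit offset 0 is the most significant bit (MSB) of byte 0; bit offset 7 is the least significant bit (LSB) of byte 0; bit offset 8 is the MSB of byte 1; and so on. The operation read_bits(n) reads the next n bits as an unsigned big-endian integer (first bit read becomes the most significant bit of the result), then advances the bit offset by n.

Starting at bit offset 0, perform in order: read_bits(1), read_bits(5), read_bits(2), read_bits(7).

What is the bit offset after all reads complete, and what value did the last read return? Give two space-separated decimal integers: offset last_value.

Answer: 15 75

Derivation:
Read 1: bits[0:1] width=1 -> value=1 (bin 1); offset now 1 = byte 0 bit 1; 23 bits remain
Read 2: bits[1:6] width=5 -> value=4 (bin 00100); offset now 6 = byte 0 bit 6; 18 bits remain
Read 3: bits[6:8] width=2 -> value=3 (bin 11); offset now 8 = byte 1 bit 0; 16 bits remain
Read 4: bits[8:15] width=7 -> value=75 (bin 1001011); offset now 15 = byte 1 bit 7; 9 bits remain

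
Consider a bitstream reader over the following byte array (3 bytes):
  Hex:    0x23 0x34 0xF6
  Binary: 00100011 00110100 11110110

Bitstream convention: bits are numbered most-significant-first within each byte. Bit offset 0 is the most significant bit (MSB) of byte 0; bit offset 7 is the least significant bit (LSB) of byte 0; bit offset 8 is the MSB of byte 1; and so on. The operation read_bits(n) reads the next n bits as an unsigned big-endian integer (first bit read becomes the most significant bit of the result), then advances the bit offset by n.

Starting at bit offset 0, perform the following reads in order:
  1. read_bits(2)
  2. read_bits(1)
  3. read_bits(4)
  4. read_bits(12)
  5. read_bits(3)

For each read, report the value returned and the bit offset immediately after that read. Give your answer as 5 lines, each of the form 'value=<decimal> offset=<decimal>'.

Read 1: bits[0:2] width=2 -> value=0 (bin 00); offset now 2 = byte 0 bit 2; 22 bits remain
Read 2: bits[2:3] width=1 -> value=1 (bin 1); offset now 3 = byte 0 bit 3; 21 bits remain
Read 3: bits[3:7] width=4 -> value=1 (bin 0001); offset now 7 = byte 0 bit 7; 17 bits remain
Read 4: bits[7:19] width=12 -> value=2471 (bin 100110100111); offset now 19 = byte 2 bit 3; 5 bits remain
Read 5: bits[19:22] width=3 -> value=5 (bin 101); offset now 22 = byte 2 bit 6; 2 bits remain

Answer: value=0 offset=2
value=1 offset=3
value=1 offset=7
value=2471 offset=19
value=5 offset=22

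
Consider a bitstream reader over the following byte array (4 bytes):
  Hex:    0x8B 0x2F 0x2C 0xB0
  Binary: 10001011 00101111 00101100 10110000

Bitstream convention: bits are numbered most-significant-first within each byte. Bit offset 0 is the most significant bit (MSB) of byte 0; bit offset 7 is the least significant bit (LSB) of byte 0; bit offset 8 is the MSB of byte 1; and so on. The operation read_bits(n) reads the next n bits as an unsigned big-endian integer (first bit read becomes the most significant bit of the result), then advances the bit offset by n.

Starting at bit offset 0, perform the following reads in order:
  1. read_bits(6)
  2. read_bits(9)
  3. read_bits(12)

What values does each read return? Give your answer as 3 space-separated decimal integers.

Answer: 34 407 2405

Derivation:
Read 1: bits[0:6] width=6 -> value=34 (bin 100010); offset now 6 = byte 0 bit 6; 26 bits remain
Read 2: bits[6:15] width=9 -> value=407 (bin 110010111); offset now 15 = byte 1 bit 7; 17 bits remain
Read 3: bits[15:27] width=12 -> value=2405 (bin 100101100101); offset now 27 = byte 3 bit 3; 5 bits remain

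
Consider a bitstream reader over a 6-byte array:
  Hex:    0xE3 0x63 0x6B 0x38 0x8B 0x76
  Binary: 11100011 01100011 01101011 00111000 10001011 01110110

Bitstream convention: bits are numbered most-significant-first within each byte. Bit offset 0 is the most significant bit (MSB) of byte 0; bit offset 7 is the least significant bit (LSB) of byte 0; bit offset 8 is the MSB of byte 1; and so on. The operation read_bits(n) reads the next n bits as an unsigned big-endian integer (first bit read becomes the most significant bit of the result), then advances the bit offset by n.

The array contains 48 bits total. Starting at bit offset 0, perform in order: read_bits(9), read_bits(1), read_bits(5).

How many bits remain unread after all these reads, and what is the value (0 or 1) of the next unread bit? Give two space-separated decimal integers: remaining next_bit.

Answer: 33 1

Derivation:
Read 1: bits[0:9] width=9 -> value=454 (bin 111000110); offset now 9 = byte 1 bit 1; 39 bits remain
Read 2: bits[9:10] width=1 -> value=1 (bin 1); offset now 10 = byte 1 bit 2; 38 bits remain
Read 3: bits[10:15] width=5 -> value=17 (bin 10001); offset now 15 = byte 1 bit 7; 33 bits remain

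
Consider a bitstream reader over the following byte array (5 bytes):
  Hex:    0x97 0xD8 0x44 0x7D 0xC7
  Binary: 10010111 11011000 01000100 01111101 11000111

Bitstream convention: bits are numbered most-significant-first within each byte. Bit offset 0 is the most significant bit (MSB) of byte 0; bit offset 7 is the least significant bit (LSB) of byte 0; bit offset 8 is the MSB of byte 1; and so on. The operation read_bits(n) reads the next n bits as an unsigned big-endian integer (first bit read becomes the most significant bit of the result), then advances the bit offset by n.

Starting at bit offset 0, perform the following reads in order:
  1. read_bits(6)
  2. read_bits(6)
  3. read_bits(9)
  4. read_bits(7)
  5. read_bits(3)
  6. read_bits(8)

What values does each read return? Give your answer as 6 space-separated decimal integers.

Answer: 37 61 264 71 6 227

Derivation:
Read 1: bits[0:6] width=6 -> value=37 (bin 100101); offset now 6 = byte 0 bit 6; 34 bits remain
Read 2: bits[6:12] width=6 -> value=61 (bin 111101); offset now 12 = byte 1 bit 4; 28 bits remain
Read 3: bits[12:21] width=9 -> value=264 (bin 100001000); offset now 21 = byte 2 bit 5; 19 bits remain
Read 4: bits[21:28] width=7 -> value=71 (bin 1000111); offset now 28 = byte 3 bit 4; 12 bits remain
Read 5: bits[28:31] width=3 -> value=6 (bin 110); offset now 31 = byte 3 bit 7; 9 bits remain
Read 6: bits[31:39] width=8 -> value=227 (bin 11100011); offset now 39 = byte 4 bit 7; 1 bits remain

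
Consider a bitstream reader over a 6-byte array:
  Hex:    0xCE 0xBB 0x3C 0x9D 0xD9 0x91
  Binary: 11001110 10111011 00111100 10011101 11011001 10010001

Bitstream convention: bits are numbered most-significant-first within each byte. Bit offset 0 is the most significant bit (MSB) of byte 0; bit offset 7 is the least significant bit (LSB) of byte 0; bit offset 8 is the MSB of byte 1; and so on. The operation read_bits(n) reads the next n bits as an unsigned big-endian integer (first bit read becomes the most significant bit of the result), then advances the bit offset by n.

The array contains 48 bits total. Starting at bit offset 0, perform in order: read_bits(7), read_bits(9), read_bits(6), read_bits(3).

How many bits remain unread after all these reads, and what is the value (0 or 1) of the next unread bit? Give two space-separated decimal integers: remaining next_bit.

Read 1: bits[0:7] width=7 -> value=103 (bin 1100111); offset now 7 = byte 0 bit 7; 41 bits remain
Read 2: bits[7:16] width=9 -> value=187 (bin 010111011); offset now 16 = byte 2 bit 0; 32 bits remain
Read 3: bits[16:22] width=6 -> value=15 (bin 001111); offset now 22 = byte 2 bit 6; 26 bits remain
Read 4: bits[22:25] width=3 -> value=1 (bin 001); offset now 25 = byte 3 bit 1; 23 bits remain

Answer: 23 0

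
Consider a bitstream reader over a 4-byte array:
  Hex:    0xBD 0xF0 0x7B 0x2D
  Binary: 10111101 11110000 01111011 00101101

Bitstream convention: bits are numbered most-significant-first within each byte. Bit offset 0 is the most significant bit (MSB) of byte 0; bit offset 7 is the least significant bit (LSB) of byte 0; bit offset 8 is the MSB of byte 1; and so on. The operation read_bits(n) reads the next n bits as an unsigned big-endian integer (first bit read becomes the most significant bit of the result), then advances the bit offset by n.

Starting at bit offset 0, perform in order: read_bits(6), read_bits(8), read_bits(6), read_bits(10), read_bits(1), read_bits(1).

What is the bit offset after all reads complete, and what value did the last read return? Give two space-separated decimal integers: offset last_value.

Answer: 32 1

Derivation:
Read 1: bits[0:6] width=6 -> value=47 (bin 101111); offset now 6 = byte 0 bit 6; 26 bits remain
Read 2: bits[6:14] width=8 -> value=124 (bin 01111100); offset now 14 = byte 1 bit 6; 18 bits remain
Read 3: bits[14:20] width=6 -> value=7 (bin 000111); offset now 20 = byte 2 bit 4; 12 bits remain
Read 4: bits[20:30] width=10 -> value=715 (bin 1011001011); offset now 30 = byte 3 bit 6; 2 bits remain
Read 5: bits[30:31] width=1 -> value=0 (bin 0); offset now 31 = byte 3 bit 7; 1 bits remain
Read 6: bits[31:32] width=1 -> value=1 (bin 1); offset now 32 = byte 4 bit 0; 0 bits remain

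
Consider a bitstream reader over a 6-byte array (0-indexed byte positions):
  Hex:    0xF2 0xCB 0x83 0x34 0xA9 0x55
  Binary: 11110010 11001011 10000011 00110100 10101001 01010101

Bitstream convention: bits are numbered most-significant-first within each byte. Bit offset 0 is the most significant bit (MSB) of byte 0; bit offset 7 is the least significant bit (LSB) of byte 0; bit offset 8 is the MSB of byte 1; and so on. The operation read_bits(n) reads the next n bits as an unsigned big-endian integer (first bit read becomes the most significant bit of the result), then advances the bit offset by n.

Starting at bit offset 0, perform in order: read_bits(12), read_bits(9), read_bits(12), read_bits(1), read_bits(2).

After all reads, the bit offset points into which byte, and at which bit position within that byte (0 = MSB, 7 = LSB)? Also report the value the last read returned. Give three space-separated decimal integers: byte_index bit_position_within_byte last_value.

Answer: 4 4 2

Derivation:
Read 1: bits[0:12] width=12 -> value=3884 (bin 111100101100); offset now 12 = byte 1 bit 4; 36 bits remain
Read 2: bits[12:21] width=9 -> value=368 (bin 101110000); offset now 21 = byte 2 bit 5; 27 bits remain
Read 3: bits[21:33] width=12 -> value=1641 (bin 011001101001); offset now 33 = byte 4 bit 1; 15 bits remain
Read 4: bits[33:34] width=1 -> value=0 (bin 0); offset now 34 = byte 4 bit 2; 14 bits remain
Read 5: bits[34:36] width=2 -> value=2 (bin 10); offset now 36 = byte 4 bit 4; 12 bits remain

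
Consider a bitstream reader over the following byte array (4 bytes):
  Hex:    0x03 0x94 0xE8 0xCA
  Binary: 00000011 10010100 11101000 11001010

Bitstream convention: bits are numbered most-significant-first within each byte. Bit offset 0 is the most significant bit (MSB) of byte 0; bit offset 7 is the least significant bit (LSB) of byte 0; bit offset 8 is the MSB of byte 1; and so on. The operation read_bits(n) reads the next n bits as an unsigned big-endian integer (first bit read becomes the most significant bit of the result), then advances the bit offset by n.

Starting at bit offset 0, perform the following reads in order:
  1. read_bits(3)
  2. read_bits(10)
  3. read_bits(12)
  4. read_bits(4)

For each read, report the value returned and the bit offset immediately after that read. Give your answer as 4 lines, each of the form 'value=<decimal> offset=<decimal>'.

Answer: value=0 offset=3
value=114 offset=13
value=2513 offset=25
value=9 offset=29

Derivation:
Read 1: bits[0:3] width=3 -> value=0 (bin 000); offset now 3 = byte 0 bit 3; 29 bits remain
Read 2: bits[3:13] width=10 -> value=114 (bin 0001110010); offset now 13 = byte 1 bit 5; 19 bits remain
Read 3: bits[13:25] width=12 -> value=2513 (bin 100111010001); offset now 25 = byte 3 bit 1; 7 bits remain
Read 4: bits[25:29] width=4 -> value=9 (bin 1001); offset now 29 = byte 3 bit 5; 3 bits remain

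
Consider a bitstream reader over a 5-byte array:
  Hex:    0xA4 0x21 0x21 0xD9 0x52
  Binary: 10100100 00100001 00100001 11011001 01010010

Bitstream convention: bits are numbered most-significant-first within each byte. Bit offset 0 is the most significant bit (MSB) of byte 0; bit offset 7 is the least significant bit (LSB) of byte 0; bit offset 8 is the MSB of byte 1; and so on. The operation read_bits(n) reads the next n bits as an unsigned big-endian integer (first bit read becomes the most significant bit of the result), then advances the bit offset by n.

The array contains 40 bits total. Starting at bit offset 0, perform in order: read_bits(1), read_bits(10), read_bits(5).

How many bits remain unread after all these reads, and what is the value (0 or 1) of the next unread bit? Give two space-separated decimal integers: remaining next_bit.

Answer: 24 0

Derivation:
Read 1: bits[0:1] width=1 -> value=1 (bin 1); offset now 1 = byte 0 bit 1; 39 bits remain
Read 2: bits[1:11] width=10 -> value=289 (bin 0100100001); offset now 11 = byte 1 bit 3; 29 bits remain
Read 3: bits[11:16] width=5 -> value=1 (bin 00001); offset now 16 = byte 2 bit 0; 24 bits remain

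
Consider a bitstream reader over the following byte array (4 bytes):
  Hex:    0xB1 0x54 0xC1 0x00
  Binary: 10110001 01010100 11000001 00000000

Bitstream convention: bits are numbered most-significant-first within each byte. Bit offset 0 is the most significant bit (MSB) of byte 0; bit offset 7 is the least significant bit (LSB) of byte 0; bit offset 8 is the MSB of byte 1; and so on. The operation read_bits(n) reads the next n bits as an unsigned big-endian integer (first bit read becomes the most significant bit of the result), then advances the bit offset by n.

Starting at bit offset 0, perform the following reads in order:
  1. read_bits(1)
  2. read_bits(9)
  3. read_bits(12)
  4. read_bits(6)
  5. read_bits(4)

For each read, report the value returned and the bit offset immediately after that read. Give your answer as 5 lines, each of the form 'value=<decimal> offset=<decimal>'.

Answer: value=1 offset=1
value=197 offset=10
value=1328 offset=22
value=16 offset=28
value=0 offset=32

Derivation:
Read 1: bits[0:1] width=1 -> value=1 (bin 1); offset now 1 = byte 0 bit 1; 31 bits remain
Read 2: bits[1:10] width=9 -> value=197 (bin 011000101); offset now 10 = byte 1 bit 2; 22 bits remain
Read 3: bits[10:22] width=12 -> value=1328 (bin 010100110000); offset now 22 = byte 2 bit 6; 10 bits remain
Read 4: bits[22:28] width=6 -> value=16 (bin 010000); offset now 28 = byte 3 bit 4; 4 bits remain
Read 5: bits[28:32] width=4 -> value=0 (bin 0000); offset now 32 = byte 4 bit 0; 0 bits remain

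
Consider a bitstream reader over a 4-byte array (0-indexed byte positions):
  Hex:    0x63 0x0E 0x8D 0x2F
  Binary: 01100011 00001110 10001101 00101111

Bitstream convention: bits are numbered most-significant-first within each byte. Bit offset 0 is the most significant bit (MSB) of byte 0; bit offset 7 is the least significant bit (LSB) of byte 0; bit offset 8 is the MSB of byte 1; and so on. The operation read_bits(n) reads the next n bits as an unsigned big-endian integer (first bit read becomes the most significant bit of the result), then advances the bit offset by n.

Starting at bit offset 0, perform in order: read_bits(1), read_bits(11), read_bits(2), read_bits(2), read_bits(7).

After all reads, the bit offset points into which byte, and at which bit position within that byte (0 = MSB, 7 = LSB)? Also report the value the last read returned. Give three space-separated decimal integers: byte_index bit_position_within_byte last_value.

Answer: 2 7 70

Derivation:
Read 1: bits[0:1] width=1 -> value=0 (bin 0); offset now 1 = byte 0 bit 1; 31 bits remain
Read 2: bits[1:12] width=11 -> value=1584 (bin 11000110000); offset now 12 = byte 1 bit 4; 20 bits remain
Read 3: bits[12:14] width=2 -> value=3 (bin 11); offset now 14 = byte 1 bit 6; 18 bits remain
Read 4: bits[14:16] width=2 -> value=2 (bin 10); offset now 16 = byte 2 bit 0; 16 bits remain
Read 5: bits[16:23] width=7 -> value=70 (bin 1000110); offset now 23 = byte 2 bit 7; 9 bits remain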